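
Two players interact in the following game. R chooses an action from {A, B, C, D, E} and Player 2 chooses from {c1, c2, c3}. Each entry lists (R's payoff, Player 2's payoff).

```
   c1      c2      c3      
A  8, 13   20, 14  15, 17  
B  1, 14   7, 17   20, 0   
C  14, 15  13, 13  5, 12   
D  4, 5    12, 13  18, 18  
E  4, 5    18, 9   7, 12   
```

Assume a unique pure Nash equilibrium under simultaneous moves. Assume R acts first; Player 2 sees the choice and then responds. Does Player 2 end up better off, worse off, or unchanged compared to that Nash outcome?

Backward induction with R moving first.
- A → Player 2 plays c3 (best of 13, 14, 17); R gets 15.
- B → Player 2 plays c2 (best of 14, 17, 0); R gets 7.
- C → Player 2 plays c1 (best of 15, 13, 12); R gets 14.
- D → Player 2 plays c3 (best of 5, 13, 18); R gets 18.
- E → Player 2 plays c3 (best of 5, 9, 12); R gets 7.
Among 15, 7, 14, 18, 7, the best is 18 at D. Subgame-perfect outcome: (D, c3) with payoffs (18, 18).
Under simultaneous play:
R's best replies: c1→C; c2→A; c3→B.
Player 2's best replies: A→c3; B→c2; C→c1; D→c3; E→c3.
The unique mutual best reply is (C, c1), giving (14, 15).
Player 2 earns 18 sequentially versus 15 at the Nash outcome: better off.

better off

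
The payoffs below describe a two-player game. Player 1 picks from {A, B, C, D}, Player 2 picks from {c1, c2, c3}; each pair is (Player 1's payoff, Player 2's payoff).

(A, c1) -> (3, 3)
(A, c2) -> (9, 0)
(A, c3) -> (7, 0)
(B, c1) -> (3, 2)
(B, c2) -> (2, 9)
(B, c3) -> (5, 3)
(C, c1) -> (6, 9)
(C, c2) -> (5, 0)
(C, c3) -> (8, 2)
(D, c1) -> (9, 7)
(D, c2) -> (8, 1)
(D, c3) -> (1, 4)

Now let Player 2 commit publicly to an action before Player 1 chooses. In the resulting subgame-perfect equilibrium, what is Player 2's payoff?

7

Backward induction with Player 2 moving first.
- c1: BR = D, leader payoff 7.
- c2: BR = A, leader payoff 0.
- c3: BR = C, leader payoff 2.
Among 7, 0, 2, the best is 7 at c1. Subgame-perfect outcome: (D, c1) with payoffs (9, 7).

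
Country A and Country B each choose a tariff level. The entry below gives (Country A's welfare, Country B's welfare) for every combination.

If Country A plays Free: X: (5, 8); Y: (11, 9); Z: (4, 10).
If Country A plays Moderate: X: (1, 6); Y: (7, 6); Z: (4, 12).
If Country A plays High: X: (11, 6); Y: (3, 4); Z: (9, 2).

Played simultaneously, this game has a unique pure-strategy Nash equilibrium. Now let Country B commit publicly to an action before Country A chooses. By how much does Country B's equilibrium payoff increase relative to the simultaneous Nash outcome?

Country A best-responds to each possible Country B move:
- X → Country A plays High (best of 5, 1, 11); Country B gets 6.
- Y → Country A plays Free (best of 11, 7, 3); Country B gets 9.
- Z → Country A plays High (best of 4, 4, 9); Country B gets 2.
Maximizing over 6, 9, 2, Country B chooses Y. Subgame-perfect outcome: (Free, Y) with payoffs (11, 9).
Under simultaneous play:
Country A's best replies: X→High; Y→Free; Z→High.
Country B's best replies: Free→Z; Moderate→Z; High→X.
Only (High, X) has each player best-responding; Nash payoffs (11, 6).
Country B's commitment gain: 9 − 6 = 3.

3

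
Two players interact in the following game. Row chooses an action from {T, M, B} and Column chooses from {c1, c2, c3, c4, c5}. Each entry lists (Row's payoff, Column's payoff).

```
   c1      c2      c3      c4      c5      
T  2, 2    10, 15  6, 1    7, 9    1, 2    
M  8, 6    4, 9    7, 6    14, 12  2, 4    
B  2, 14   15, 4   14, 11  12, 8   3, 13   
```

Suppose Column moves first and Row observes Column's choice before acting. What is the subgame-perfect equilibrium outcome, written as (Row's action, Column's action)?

Work backward from Row's decision.
- c1: Row compares 2, 8, 2 and picks M; Column would get 6.
- c2: Row compares 10, 4, 15 and picks B; Column would get 4.
- c3: Row compares 6, 7, 14 and picks B; Column would get 11.
- c4: Row compares 7, 14, 12 and picks M; Column would get 12.
- c5: Row compares 1, 2, 3 and picks B; Column would get 13.
Maximizing over 6, 4, 11, 12, 13, Column chooses c5. Subgame-perfect outcome: (B, c5) with payoffs (3, 13).

(B, c5)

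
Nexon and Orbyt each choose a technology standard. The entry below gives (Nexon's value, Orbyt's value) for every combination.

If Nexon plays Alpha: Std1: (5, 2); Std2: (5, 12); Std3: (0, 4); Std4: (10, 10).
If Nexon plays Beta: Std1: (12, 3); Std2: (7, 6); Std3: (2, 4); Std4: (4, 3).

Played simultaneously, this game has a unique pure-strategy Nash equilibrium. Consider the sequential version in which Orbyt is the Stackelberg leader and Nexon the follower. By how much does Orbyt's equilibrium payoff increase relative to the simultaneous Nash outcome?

4

Solve by backward induction (Orbyt leads).
- Std1: BR = Beta, leader payoff 3.
- Std2: BR = Beta, leader payoff 6.
- Std3: BR = Beta, leader payoff 4.
- Std4: BR = Alpha, leader payoff 10.
Among 3, 6, 4, 10, the best is 10 at Std4. Subgame-perfect outcome: (Alpha, Std4) with payoffs (10, 10).
For the simultaneous game, intersect best replies.
Nexon's best replies: Std1→Beta; Std2→Beta; Std3→Beta; Std4→Alpha.
Orbyt's best replies: Alpha→Std2; Beta→Std2.
Only (Beta, Std2) has each player best-responding; Nash payoffs (7, 6).
Orbyt's commitment gain: 10 − 6 = 4.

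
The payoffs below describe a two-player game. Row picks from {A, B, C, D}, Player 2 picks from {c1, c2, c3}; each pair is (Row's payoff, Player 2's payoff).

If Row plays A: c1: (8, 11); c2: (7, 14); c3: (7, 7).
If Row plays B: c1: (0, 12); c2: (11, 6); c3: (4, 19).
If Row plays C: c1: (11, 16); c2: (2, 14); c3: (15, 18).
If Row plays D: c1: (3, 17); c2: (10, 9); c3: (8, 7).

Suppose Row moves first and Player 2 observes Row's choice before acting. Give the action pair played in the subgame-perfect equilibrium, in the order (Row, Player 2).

(C, c3)

Player 2 best-responds to each possible Row move:
- A: Player 2 compares 11, 14, 7 and picks c2; Row would get 7.
- B: Player 2 compares 12, 6, 19 and picks c3; Row would get 4.
- C: Player 2 compares 16, 14, 18 and picks c3; Row would get 15.
- D: Player 2 compares 17, 9, 7 and picks c1; Row would get 3.
Among 7, 4, 15, 3, the best is 15 at C. Subgame-perfect outcome: (C, c3) with payoffs (15, 18).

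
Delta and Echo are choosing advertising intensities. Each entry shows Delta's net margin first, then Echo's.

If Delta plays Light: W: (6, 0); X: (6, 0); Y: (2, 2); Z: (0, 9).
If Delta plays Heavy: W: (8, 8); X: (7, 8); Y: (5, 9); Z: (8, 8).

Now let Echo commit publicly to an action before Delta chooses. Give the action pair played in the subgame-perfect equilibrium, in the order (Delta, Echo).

Solve by backward induction (Echo leads).
- W → Delta plays Heavy (best of 6, 8); Echo gets 8.
- X → Delta plays Heavy (best of 6, 7); Echo gets 8.
- Y → Delta plays Heavy (best of 2, 5); Echo gets 9.
- Z → Delta plays Heavy (best of 0, 8); Echo gets 8.
Echo's induced payoffs are 8, 8, 9, 8, so Echo commits to Y. Subgame-perfect outcome: (Heavy, Y) with payoffs (5, 9).

(Heavy, Y)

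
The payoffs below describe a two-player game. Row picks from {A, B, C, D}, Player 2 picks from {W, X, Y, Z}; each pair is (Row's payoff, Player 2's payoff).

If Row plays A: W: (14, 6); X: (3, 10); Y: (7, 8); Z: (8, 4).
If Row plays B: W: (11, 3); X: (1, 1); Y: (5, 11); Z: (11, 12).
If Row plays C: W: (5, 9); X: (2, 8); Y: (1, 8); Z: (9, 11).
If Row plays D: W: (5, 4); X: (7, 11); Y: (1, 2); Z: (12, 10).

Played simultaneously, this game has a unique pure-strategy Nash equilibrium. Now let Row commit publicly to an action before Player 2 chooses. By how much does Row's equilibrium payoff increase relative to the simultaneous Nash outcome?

4

Player 2 best-responds to each possible Row move:
- A: Player 2 compares 6, 10, 8, 4 and picks X; Row would get 3.
- B: Player 2 compares 3, 1, 11, 12 and picks Z; Row would get 11.
- C: Player 2 compares 9, 8, 8, 11 and picks Z; Row would get 9.
- D: Player 2 compares 4, 11, 2, 10 and picks X; Row would get 7.
Maximizing over 3, 11, 9, 7, Row chooses B. Subgame-perfect outcome: (B, Z) with payoffs (11, 12).
For the simultaneous game, intersect best replies.
Row's best replies: W→A; X→D; Y→A; Z→D.
Player 2's best replies: A→X; B→Z; C→Z; D→X.
Only (D, X) has each player best-responding; Nash payoffs (7, 11).
Row's commitment gain: 11 − 7 = 4.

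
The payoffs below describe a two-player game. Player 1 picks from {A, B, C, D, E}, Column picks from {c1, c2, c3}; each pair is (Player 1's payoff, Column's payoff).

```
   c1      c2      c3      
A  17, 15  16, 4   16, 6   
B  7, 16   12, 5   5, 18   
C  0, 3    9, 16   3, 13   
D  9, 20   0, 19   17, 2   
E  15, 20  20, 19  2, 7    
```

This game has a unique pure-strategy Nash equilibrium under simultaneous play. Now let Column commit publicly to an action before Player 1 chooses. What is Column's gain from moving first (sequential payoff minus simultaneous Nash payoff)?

Player 1 best-responds to each possible Column move:
- c1 → Player 1 plays A (best of 17, 7, 0, 9, 15); Column gets 15.
- c2 → Player 1 plays E (best of 16, 12, 9, 0, 20); Column gets 19.
- c3 → Player 1 plays D (best of 16, 5, 3, 17, 2); Column gets 2.
Among 15, 19, 2, the best is 19 at c2. Subgame-perfect outcome: (E, c2) with payoffs (20, 19).
Under simultaneous play:
Player 1's best replies: c1→A; c2→E; c3→D.
Column's best replies: A→c1; B→c3; C→c2; D→c1; E→c1.
The unique mutual best reply is (A, c1), giving (17, 15).
Column's commitment gain: 19 − 15 = 4.

4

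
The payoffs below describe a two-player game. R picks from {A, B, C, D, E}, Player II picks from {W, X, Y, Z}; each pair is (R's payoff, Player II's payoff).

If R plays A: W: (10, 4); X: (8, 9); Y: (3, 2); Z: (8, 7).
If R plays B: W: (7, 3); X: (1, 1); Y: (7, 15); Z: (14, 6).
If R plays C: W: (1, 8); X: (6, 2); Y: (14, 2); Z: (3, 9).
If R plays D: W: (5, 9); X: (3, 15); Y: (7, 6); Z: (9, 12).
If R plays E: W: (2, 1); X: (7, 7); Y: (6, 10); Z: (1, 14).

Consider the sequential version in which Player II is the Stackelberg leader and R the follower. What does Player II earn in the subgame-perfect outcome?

9

R best-responds to each possible Player II move:
- W: BR = A, leader payoff 4.
- X: BR = A, leader payoff 9.
- Y: BR = C, leader payoff 2.
- Z: BR = B, leader payoff 6.
Among 4, 9, 2, 6, the best is 9 at X. Subgame-perfect outcome: (A, X) with payoffs (8, 9).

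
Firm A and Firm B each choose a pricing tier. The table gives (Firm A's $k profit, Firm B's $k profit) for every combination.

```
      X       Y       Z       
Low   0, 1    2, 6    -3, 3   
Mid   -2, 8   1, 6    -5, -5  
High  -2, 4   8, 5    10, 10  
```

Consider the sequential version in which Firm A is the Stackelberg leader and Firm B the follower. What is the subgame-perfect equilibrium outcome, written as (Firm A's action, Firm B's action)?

(High, Z)

Firm B best-responds to each possible Firm A move:
- Low: BR = Y, leader payoff 2.
- Mid: BR = X, leader payoff -2.
- High: BR = Z, leader payoff 10.
Maximizing over 2, -2, 10, Firm A chooses High. Subgame-perfect outcome: (High, Z) with payoffs (10, 10).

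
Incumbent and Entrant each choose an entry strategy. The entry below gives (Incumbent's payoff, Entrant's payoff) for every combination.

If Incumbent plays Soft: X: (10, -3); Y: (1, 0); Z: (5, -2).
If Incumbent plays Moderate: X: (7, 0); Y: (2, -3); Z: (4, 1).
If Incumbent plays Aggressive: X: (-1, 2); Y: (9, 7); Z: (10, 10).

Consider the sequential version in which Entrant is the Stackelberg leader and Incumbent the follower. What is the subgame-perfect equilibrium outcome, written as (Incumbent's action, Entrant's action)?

(Aggressive, Z)

Backward induction with Entrant moving first.
- X: Incumbent compares 10, 7, -1 and picks Soft; Entrant would get -3.
- Y: Incumbent compares 1, 2, 9 and picks Aggressive; Entrant would get 7.
- Z: Incumbent compares 5, 4, 10 and picks Aggressive; Entrant would get 10.
Maximizing over -3, 7, 10, Entrant chooses Z. Subgame-perfect outcome: (Aggressive, Z) with payoffs (10, 10).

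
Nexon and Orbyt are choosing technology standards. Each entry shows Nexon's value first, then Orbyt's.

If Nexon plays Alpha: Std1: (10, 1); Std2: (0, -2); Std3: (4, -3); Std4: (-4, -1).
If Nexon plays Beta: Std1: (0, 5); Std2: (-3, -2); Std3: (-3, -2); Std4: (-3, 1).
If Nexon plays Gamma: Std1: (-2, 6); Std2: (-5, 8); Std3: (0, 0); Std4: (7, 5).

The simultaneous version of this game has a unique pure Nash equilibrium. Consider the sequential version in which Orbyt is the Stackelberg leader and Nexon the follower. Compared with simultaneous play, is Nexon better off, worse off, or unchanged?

worse off

Nexon best-responds to each possible Orbyt move:
- Std1: Nexon compares 10, 0, -2 and picks Alpha; Orbyt would get 1.
- Std2: Nexon compares 0, -3, -5 and picks Alpha; Orbyt would get -2.
- Std3: Nexon compares 4, -3, 0 and picks Alpha; Orbyt would get -3.
- Std4: Nexon compares -4, -3, 7 and picks Gamma; Orbyt would get 5.
Among 1, -2, -3, 5, the best is 5 at Std4. Subgame-perfect outcome: (Gamma, Std4) with payoffs (7, 5).
For the simultaneous game, intersect best replies.
Nexon's best replies: Std1→Alpha; Std2→Alpha; Std3→Alpha; Std4→Gamma.
Orbyt's best replies: Alpha→Std1; Beta→Std1; Gamma→Std2.
Only (Alpha, Std1) has each player best-responding; Nash payoffs (10, 1).
Nexon earns 7 sequentially versus 10 at the Nash outcome: worse off.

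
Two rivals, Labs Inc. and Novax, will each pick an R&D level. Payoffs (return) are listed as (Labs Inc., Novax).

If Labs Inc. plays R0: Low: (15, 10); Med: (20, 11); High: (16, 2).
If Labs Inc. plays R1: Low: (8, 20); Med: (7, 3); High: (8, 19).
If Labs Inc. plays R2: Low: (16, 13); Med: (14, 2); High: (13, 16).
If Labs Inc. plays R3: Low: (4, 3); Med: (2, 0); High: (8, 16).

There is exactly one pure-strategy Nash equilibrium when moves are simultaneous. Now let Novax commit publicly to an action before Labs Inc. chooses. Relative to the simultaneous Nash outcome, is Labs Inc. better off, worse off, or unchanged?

Work backward from Labs Inc.'s decision.
- Low: Labs Inc. compares 15, 8, 16, 4 and picks R2; Novax would get 13.
- Med: Labs Inc. compares 20, 7, 14, 2 and picks R0; Novax would get 11.
- High: Labs Inc. compares 16, 8, 13, 8 and picks R0; Novax would get 2.
Maximizing over 13, 11, 2, Novax chooses Low. Subgame-perfect outcome: (R2, Low) with payoffs (16, 13).
Now find the simultaneous Nash equilibrium.
Labs Inc.'s best replies: Low→R2; Med→R0; High→R0.
Novax's best replies: R0→Med; R1→Low; R2→High; R3→High.
The unique mutual best reply is (R0, Med), giving (20, 11).
Labs Inc. earns 16 sequentially versus 20 at the Nash outcome: worse off.

worse off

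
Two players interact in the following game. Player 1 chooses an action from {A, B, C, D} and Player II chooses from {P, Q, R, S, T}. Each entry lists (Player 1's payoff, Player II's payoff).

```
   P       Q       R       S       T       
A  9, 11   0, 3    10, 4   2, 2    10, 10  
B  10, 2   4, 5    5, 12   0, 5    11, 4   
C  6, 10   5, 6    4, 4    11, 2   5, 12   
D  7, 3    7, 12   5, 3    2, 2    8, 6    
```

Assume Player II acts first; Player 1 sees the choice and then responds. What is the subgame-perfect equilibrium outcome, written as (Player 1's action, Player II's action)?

Player 1 best-responds to each possible Player II move:
- P: BR = B, leader payoff 2.
- Q: BR = D, leader payoff 12.
- R: BR = A, leader payoff 4.
- S: BR = C, leader payoff 2.
- T: BR = B, leader payoff 4.
Player II's induced payoffs are 2, 12, 4, 2, 4, so Player II commits to Q. Subgame-perfect outcome: (D, Q) with payoffs (7, 12).

(D, Q)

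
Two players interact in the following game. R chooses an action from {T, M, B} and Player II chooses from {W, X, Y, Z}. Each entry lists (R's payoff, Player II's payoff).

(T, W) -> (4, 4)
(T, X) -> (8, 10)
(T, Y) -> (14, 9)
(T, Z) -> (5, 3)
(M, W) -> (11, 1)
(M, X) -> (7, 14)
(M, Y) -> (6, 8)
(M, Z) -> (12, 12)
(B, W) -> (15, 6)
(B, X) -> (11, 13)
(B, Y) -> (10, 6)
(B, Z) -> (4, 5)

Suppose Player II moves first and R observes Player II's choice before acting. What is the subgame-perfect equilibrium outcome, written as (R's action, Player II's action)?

Solve by backward induction (Player II leads).
- W: R compares 4, 11, 15 and picks B; Player II would get 6.
- X: R compares 8, 7, 11 and picks B; Player II would get 13.
- Y: R compares 14, 6, 10 and picks T; Player II would get 9.
- Z: R compares 5, 12, 4 and picks M; Player II would get 12.
Among 6, 13, 9, 12, the best is 13 at X. Subgame-perfect outcome: (B, X) with payoffs (11, 13).

(B, X)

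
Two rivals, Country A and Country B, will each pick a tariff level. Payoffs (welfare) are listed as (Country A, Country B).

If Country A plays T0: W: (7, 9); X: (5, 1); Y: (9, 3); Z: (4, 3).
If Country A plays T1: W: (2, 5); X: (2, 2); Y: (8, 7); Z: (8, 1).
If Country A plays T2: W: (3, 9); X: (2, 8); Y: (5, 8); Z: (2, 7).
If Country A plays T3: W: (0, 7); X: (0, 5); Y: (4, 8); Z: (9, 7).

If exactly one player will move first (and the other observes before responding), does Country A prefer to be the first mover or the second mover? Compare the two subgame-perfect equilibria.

If Country A leads: Country B's best replies are T0→W, T1→Y, T2→W, T3→Y; Country A's induced payoffs 7, 8, 3, 4; outcome (T1, Y), payoffs (8, 7).
If Country B leads: Country A's best replies are W→T0, X→T0, Y→T0, Z→T3; Country B's induced payoffs 9, 1, 3, 7; outcome (T0, W), payoffs (7, 9).
Country A gets 8 moving first and 7 moving second, so Country A prefers to move first.

first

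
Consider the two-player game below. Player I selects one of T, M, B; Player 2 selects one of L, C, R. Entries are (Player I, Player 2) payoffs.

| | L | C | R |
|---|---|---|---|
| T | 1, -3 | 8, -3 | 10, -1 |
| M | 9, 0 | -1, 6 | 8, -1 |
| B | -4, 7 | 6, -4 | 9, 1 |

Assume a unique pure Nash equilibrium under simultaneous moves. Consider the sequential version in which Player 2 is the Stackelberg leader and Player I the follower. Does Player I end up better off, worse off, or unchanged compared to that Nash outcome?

worse off

Backward induction with Player 2 moving first.
- L → Player I plays M (best of 1, 9, -4); Player 2 gets 0.
- C → Player I plays T (best of 8, -1, 6); Player 2 gets -3.
- R → Player I plays T (best of 10, 8, 9); Player 2 gets -1.
Among 0, -3, -1, the best is 0 at L. Subgame-perfect outcome: (M, L) with payoffs (9, 0).
Under simultaneous play:
Player I's best replies: L→M; C→T; R→T.
Player 2's best replies: T→R; M→C; B→L.
Only (T, R) has each player best-responding; Nash payoffs (10, -1).
Player I earns 9 sequentially versus 10 at the Nash outcome: worse off.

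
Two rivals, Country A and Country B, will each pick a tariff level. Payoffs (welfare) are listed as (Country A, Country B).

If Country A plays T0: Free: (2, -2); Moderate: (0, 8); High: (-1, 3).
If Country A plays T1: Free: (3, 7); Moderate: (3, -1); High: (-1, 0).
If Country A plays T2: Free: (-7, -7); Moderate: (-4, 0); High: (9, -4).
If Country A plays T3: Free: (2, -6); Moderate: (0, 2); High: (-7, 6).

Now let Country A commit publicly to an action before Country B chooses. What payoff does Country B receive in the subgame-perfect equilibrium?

Solve by backward induction (Country A leads).
- T0 → Country B plays Moderate (best of -2, 8, 3); Country A gets 0.
- T1 → Country B plays Free (best of 7, -1, 0); Country A gets 3.
- T2 → Country B plays Moderate (best of -7, 0, -4); Country A gets -4.
- T3 → Country B plays High (best of -6, 2, 6); Country A gets -7.
Country A's induced payoffs are 0, 3, -4, -7, so Country A commits to T1. Subgame-perfect outcome: (T1, Free) with payoffs (3, 7).

7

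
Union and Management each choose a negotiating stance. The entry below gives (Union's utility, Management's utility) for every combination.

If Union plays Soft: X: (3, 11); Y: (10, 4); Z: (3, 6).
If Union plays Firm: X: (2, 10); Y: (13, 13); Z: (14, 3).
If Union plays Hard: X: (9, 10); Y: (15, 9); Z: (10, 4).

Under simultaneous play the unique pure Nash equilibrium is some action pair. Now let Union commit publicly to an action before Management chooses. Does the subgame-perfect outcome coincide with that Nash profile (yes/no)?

Solve by backward induction (Union leads).
- Soft: BR = X, leader payoff 3.
- Firm: BR = Y, leader payoff 13.
- Hard: BR = X, leader payoff 9.
Union's induced payoffs are 3, 13, 9, so Union commits to Firm. Subgame-perfect outcome: (Firm, Y) with payoffs (13, 13).
Under simultaneous play:
Union's best replies: X→Hard; Y→Hard; Z→Firm.
Management's best replies: Soft→X; Firm→Y; Hard→X.
Only (Hard, X) has each player best-responding; Nash payoffs (9, 10).
Sequential outcome (Firm, Y) differs from the Nash profile (Hard, X).

no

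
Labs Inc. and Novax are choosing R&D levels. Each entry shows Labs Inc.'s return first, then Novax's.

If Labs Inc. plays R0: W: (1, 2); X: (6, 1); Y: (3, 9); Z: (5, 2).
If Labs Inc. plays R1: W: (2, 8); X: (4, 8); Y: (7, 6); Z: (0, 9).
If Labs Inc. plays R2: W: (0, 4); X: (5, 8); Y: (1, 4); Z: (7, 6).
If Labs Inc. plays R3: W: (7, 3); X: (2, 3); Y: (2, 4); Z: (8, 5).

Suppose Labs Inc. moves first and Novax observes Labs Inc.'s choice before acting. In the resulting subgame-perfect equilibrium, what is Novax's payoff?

Work backward from Novax's decision.
- R0 → Novax plays Y (best of 2, 1, 9, 2); Labs Inc. gets 3.
- R1 → Novax plays Z (best of 8, 8, 6, 9); Labs Inc. gets 0.
- R2 → Novax plays X (best of 4, 8, 4, 6); Labs Inc. gets 5.
- R3 → Novax plays Z (best of 3, 3, 4, 5); Labs Inc. gets 8.
Labs Inc.'s induced payoffs are 3, 0, 5, 8, so Labs Inc. commits to R3. Subgame-perfect outcome: (R3, Z) with payoffs (8, 5).

5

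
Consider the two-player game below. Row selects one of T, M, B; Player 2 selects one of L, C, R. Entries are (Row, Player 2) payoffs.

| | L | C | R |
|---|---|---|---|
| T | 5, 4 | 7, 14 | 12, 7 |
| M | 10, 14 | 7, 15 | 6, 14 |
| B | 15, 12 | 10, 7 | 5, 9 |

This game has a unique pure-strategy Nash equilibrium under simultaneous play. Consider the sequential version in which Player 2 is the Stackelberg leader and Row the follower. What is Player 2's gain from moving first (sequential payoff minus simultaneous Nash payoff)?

Solve by backward induction (Player 2 leads).
- L → Row plays B (best of 5, 10, 15); Player 2 gets 12.
- C → Row plays B (best of 7, 7, 10); Player 2 gets 7.
- R → Row plays T (best of 12, 6, 5); Player 2 gets 7.
Player 2's induced payoffs are 12, 7, 7, so Player 2 commits to L. Subgame-perfect outcome: (B, L) with payoffs (15, 12).
Under simultaneous play:
Row's best replies: L→B; C→B; R→T.
Player 2's best replies: T→C; M→C; B→L.
The unique mutual best reply is (B, L), giving (15, 12).
Player 2's commitment gain: 12 − 12 = 0.

0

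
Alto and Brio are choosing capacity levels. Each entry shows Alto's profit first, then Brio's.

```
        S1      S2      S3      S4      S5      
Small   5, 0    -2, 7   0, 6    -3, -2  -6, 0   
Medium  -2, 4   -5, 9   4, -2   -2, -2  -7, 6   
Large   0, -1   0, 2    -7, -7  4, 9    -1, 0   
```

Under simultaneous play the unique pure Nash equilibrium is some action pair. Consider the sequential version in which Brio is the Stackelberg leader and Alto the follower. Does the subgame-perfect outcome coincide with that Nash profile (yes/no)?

Solve by backward induction (Brio leads).
- S1: BR = Small, leader payoff 0.
- S2: BR = Large, leader payoff 2.
- S3: BR = Medium, leader payoff -2.
- S4: BR = Large, leader payoff 9.
- S5: BR = Large, leader payoff 0.
Maximizing over 0, 2, -2, 9, 0, Brio chooses S4. Subgame-perfect outcome: (Large, S4) with payoffs (4, 9).
Now find the simultaneous Nash equilibrium.
Alto's best replies: S1→Small; S2→Large; S3→Medium; S4→Large; S5→Large.
Brio's best replies: Small→S2; Medium→S2; Large→S4.
Only (Large, S4) has each player best-responding; Nash payoffs (4, 9).
Sequential outcome (Large, S4) coincides with the Nash profile (Large, S4).

yes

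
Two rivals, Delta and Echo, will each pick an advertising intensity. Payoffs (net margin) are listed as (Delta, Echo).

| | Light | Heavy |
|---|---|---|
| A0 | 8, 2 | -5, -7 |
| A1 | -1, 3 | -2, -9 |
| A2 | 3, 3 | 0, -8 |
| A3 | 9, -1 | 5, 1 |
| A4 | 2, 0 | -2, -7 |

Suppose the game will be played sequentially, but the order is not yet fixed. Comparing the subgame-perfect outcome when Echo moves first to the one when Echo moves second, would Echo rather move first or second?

If Delta leads: Echo's best replies are A0→Light, A1→Light, A2→Light, A3→Heavy, A4→Light; Delta's induced payoffs 8, -1, 3, 5, 2; outcome (A0, Light), payoffs (8, 2).
If Echo leads: Delta's best replies are Light→A3, Heavy→A3; Echo's induced payoffs -1, 1; outcome (A3, Heavy), payoffs (5, 1).
Echo gets 1 moving first and 2 moving second, so Echo prefers to move second.

second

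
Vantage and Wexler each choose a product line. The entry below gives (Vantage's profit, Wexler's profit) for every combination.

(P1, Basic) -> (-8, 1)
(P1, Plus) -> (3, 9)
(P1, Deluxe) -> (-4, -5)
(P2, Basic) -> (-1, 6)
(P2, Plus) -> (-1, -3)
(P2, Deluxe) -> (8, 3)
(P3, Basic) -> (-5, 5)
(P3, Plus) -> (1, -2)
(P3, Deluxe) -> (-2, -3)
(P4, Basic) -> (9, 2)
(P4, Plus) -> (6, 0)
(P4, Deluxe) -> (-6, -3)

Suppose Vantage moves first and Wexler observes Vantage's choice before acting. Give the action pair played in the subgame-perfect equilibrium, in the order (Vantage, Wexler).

(P4, Basic)

Wexler best-responds to each possible Vantage move:
- P1: BR = Plus, leader payoff 3.
- P2: BR = Basic, leader payoff -1.
- P3: BR = Basic, leader payoff -5.
- P4: BR = Basic, leader payoff 9.
Maximizing over 3, -1, -5, 9, Vantage chooses P4. Subgame-perfect outcome: (P4, Basic) with payoffs (9, 2).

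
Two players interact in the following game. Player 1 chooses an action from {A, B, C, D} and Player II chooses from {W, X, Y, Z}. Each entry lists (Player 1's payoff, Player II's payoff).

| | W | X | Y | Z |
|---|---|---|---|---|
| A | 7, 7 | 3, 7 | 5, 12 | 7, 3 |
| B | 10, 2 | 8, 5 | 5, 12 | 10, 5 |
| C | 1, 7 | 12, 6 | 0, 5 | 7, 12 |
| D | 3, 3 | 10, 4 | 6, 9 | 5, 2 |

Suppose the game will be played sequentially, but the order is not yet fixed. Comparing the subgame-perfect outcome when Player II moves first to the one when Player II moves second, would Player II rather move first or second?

second

If Player 1 leads: Player II's best replies are A→Y, B→Y, C→Z, D→Y; Player 1's induced payoffs 5, 5, 7, 6; outcome (C, Z), payoffs (7, 12).
If Player II leads: Player 1's best replies are W→B, X→C, Y→D, Z→B; Player II's induced payoffs 2, 6, 9, 5; outcome (D, Y), payoffs (6, 9).
Player II gets 9 moving first and 12 moving second, so Player II prefers to move second.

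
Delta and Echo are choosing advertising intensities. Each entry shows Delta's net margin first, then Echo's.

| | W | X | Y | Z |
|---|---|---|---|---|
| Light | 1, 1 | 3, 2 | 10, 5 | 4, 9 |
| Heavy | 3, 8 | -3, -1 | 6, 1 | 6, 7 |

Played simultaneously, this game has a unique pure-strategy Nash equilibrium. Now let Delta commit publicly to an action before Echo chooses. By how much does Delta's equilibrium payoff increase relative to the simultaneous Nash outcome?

Solve by backward induction (Delta leads).
- Light: BR = Z, leader payoff 4.
- Heavy: BR = W, leader payoff 3.
Among 4, 3, the best is 4 at Light. Subgame-perfect outcome: (Light, Z) with payoffs (4, 9).
Under simultaneous play:
Delta's best replies: W→Heavy; X→Light; Y→Light; Z→Heavy.
Echo's best replies: Light→Z; Heavy→W.
The unique mutual best reply is (Heavy, W), giving (3, 8).
Delta's commitment gain: 4 − 3 = 1.

1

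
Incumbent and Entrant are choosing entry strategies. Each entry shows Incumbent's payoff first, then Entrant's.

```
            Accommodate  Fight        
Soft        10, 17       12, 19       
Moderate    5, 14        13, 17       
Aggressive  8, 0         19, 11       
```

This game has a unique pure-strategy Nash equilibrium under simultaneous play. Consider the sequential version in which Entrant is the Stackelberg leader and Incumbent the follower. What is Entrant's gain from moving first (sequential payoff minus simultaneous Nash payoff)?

Backward induction with Entrant moving first.
- Accommodate → Incumbent plays Soft (best of 10, 5, 8); Entrant gets 17.
- Fight → Incumbent plays Aggressive (best of 12, 13, 19); Entrant gets 11.
Maximizing over 17, 11, Entrant chooses Accommodate. Subgame-perfect outcome: (Soft, Accommodate) with payoffs (10, 17).
Under simultaneous play:
Incumbent's best replies: Accommodate→Soft; Fight→Aggressive.
Entrant's best replies: Soft→Fight; Moderate→Fight; Aggressive→Fight.
The unique mutual best reply is (Aggressive, Fight), giving (19, 11).
Entrant's commitment gain: 17 − 11 = 6.

6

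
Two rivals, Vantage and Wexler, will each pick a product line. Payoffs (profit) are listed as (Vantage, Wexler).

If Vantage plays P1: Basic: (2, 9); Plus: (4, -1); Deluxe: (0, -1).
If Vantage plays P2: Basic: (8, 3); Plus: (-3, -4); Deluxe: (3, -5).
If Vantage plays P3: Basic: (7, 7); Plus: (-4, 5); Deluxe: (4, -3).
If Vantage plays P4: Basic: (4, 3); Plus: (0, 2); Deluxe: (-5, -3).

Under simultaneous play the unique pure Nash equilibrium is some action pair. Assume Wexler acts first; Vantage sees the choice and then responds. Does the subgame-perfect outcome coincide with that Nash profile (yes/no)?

Vantage best-responds to each possible Wexler move:
- Basic → Vantage plays P2 (best of 2, 8, 7, 4); Wexler gets 3.
- Plus → Vantage plays P1 (best of 4, -3, -4, 0); Wexler gets -1.
- Deluxe → Vantage plays P3 (best of 0, 3, 4, -5); Wexler gets -3.
Maximizing over 3, -1, -3, Wexler chooses Basic. Subgame-perfect outcome: (P2, Basic) with payoffs (8, 3).
Under simultaneous play:
Vantage's best replies: Basic→P2; Plus→P1; Deluxe→P3.
Wexler's best replies: P1→Basic; P2→Basic; P3→Basic; P4→Basic.
Only (P2, Basic) has each player best-responding; Nash payoffs (8, 3).
Sequential outcome (P2, Basic) coincides with the Nash profile (P2, Basic).

yes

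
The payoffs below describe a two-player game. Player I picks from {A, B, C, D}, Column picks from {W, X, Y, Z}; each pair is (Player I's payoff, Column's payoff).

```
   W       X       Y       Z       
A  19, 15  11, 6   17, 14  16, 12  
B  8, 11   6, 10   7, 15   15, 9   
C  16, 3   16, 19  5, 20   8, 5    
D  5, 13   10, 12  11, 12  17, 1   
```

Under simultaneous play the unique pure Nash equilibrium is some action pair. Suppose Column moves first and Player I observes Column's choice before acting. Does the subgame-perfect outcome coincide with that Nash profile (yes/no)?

no

Backward induction with Column moving first.
- W: Player I compares 19, 8, 16, 5 and picks A; Column would get 15.
- X: Player I compares 11, 6, 16, 10 and picks C; Column would get 19.
- Y: Player I compares 17, 7, 5, 11 and picks A; Column would get 14.
- Z: Player I compares 16, 15, 8, 17 and picks D; Column would get 1.
Among 15, 19, 14, 1, the best is 19 at X. Subgame-perfect outcome: (C, X) with payoffs (16, 19).
For the simultaneous game, intersect best replies.
Player I's best replies: W→A; X→C; Y→A; Z→D.
Column's best replies: A→W; B→Y; C→Y; D→W.
The unique mutual best reply is (A, W), giving (19, 15).
Sequential outcome (C, X) differs from the Nash profile (A, W).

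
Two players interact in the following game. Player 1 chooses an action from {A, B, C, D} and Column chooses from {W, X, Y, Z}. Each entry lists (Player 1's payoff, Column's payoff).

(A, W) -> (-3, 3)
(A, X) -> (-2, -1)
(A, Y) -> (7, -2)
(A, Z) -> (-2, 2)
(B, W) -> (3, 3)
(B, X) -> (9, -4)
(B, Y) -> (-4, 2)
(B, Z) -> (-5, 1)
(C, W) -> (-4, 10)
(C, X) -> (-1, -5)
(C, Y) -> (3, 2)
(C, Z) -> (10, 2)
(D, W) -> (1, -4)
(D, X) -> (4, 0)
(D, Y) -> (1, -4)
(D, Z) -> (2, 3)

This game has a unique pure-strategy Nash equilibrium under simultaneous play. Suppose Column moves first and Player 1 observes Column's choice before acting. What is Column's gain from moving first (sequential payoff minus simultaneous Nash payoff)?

0

Backward induction with Column moving first.
- W: Player 1 compares -3, 3, -4, 1 and picks B; Column would get 3.
- X: Player 1 compares -2, 9, -1, 4 and picks B; Column would get -4.
- Y: Player 1 compares 7, -4, 3, 1 and picks A; Column would get -2.
- Z: Player 1 compares -2, -5, 10, 2 and picks C; Column would get 2.
Maximizing over 3, -4, -2, 2, Column chooses W. Subgame-perfect outcome: (B, W) with payoffs (3, 3).
For the simultaneous game, intersect best replies.
Player 1's best replies: W→B; X→B; Y→A; Z→C.
Column's best replies: A→W; B→W; C→W; D→Z.
Only (B, W) has each player best-responding; Nash payoffs (3, 3).
Column's commitment gain: 3 − 3 = 0.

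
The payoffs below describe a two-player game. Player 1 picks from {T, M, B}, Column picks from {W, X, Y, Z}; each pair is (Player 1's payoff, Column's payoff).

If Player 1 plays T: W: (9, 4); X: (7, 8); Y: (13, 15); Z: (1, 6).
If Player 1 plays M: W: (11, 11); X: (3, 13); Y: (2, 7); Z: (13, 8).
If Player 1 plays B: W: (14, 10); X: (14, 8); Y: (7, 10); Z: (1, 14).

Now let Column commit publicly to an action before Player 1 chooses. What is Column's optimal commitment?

Y

Work backward from Player 1's decision.
- W: Player 1 compares 9, 11, 14 and picks B; Column would get 10.
- X: Player 1 compares 7, 3, 14 and picks B; Column would get 8.
- Y: Player 1 compares 13, 2, 7 and picks T; Column would get 15.
- Z: Player 1 compares 1, 13, 1 and picks M; Column would get 8.
Maximizing over 10, 8, 15, 8, Column chooses Y. Subgame-perfect outcome: (T, Y) with payoffs (13, 15).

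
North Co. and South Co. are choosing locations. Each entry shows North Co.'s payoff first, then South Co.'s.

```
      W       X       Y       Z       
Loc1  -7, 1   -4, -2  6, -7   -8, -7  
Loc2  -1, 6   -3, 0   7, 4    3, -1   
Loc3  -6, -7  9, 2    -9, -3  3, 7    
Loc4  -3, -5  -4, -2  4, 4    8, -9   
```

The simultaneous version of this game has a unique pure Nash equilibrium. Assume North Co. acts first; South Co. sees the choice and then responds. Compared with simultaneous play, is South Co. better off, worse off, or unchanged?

Solve by backward induction (North Co. leads).
- Loc1 → South Co. plays W (best of 1, -2, -7, -7); North Co. gets -7.
- Loc2 → South Co. plays W (best of 6, 0, 4, -1); North Co. gets -1.
- Loc3 → South Co. plays Z (best of -7, 2, -3, 7); North Co. gets 3.
- Loc4 → South Co. plays Y (best of -5, -2, 4, -9); North Co. gets 4.
Maximizing over -7, -1, 3, 4, North Co. chooses Loc4. Subgame-perfect outcome: (Loc4, Y) with payoffs (4, 4).
For the simultaneous game, intersect best replies.
North Co.'s best replies: W→Loc2; X→Loc3; Y→Loc2; Z→Loc4.
South Co.'s best replies: Loc1→W; Loc2→W; Loc3→Z; Loc4→Y.
Only (Loc2, W) has each player best-responding; Nash payoffs (-1, 6).
South Co. earns 4 sequentially versus 6 at the Nash outcome: worse off.

worse off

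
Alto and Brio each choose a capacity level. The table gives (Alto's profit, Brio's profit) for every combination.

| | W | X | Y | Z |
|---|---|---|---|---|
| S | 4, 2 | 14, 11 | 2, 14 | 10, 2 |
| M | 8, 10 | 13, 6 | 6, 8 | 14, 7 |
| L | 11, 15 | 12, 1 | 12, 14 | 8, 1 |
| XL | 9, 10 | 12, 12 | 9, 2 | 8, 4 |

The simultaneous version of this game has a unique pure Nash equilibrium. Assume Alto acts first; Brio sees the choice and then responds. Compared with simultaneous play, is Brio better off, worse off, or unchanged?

Brio best-responds to each possible Alto move:
- S → Brio plays Y (best of 2, 11, 14, 2); Alto gets 2.
- M → Brio plays W (best of 10, 6, 8, 7); Alto gets 8.
- L → Brio plays W (best of 15, 1, 14, 1); Alto gets 11.
- XL → Brio plays X (best of 10, 12, 2, 4); Alto gets 12.
Alto's induced payoffs are 2, 8, 11, 12, so Alto commits to XL. Subgame-perfect outcome: (XL, X) with payoffs (12, 12).
Now find the simultaneous Nash equilibrium.
Alto's best replies: W→L; X→S; Y→L; Z→M.
Brio's best replies: S→Y; M→W; L→W; XL→X.
Only (L, W) has each player best-responding; Nash payoffs (11, 15).
Brio earns 12 sequentially versus 15 at the Nash outcome: worse off.

worse off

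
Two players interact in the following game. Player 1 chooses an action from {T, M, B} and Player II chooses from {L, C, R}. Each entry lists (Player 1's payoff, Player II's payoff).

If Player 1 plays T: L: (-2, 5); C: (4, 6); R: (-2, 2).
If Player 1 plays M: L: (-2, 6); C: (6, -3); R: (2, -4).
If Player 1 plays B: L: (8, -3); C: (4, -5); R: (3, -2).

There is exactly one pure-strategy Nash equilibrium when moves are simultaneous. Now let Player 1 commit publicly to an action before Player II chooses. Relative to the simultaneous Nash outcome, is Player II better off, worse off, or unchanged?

better off

Backward induction with Player 1 moving first.
- T: BR = C, leader payoff 4.
- M: BR = L, leader payoff -2.
- B: BR = R, leader payoff 3.
Maximizing over 4, -2, 3, Player 1 chooses T. Subgame-perfect outcome: (T, C) with payoffs (4, 6).
Now find the simultaneous Nash equilibrium.
Player 1's best replies: L→B; C→M; R→B.
Player II's best replies: T→C; M→L; B→R.
Only (B, R) has each player best-responding; Nash payoffs (3, -2).
Player II earns 6 sequentially versus -2 at the Nash outcome: better off.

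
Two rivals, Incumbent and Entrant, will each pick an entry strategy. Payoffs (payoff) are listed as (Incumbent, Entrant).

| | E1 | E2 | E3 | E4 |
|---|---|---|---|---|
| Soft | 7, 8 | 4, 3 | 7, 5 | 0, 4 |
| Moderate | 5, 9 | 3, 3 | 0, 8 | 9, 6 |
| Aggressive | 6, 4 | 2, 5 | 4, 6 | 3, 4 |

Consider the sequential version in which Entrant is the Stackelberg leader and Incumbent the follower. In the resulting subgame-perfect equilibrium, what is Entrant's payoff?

8

Work backward from Incumbent's decision.
- E1 → Incumbent plays Soft (best of 7, 5, 6); Entrant gets 8.
- E2 → Incumbent plays Soft (best of 4, 3, 2); Entrant gets 3.
- E3 → Incumbent plays Soft (best of 7, 0, 4); Entrant gets 5.
- E4 → Incumbent plays Moderate (best of 0, 9, 3); Entrant gets 6.
Among 8, 3, 5, 6, the best is 8 at E1. Subgame-perfect outcome: (Soft, E1) with payoffs (7, 8).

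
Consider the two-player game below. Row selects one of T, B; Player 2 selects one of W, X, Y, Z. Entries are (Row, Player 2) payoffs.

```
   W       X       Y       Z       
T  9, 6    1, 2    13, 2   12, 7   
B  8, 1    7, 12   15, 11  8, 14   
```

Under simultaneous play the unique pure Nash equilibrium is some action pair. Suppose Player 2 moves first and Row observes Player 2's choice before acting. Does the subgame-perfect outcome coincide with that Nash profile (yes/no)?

no

Solve by backward induction (Player 2 leads).
- W: Row compares 9, 8 and picks T; Player 2 would get 6.
- X: Row compares 1, 7 and picks B; Player 2 would get 12.
- Y: Row compares 13, 15 and picks B; Player 2 would get 11.
- Z: Row compares 12, 8 and picks T; Player 2 would get 7.
Player 2's induced payoffs are 6, 12, 11, 7, so Player 2 commits to X. Subgame-perfect outcome: (B, X) with payoffs (7, 12).
Under simultaneous play:
Row's best replies: W→T; X→B; Y→B; Z→T.
Player 2's best replies: T→Z; B→Z.
Only (T, Z) has each player best-responding; Nash payoffs (12, 7).
Sequential outcome (B, X) differs from the Nash profile (T, Z).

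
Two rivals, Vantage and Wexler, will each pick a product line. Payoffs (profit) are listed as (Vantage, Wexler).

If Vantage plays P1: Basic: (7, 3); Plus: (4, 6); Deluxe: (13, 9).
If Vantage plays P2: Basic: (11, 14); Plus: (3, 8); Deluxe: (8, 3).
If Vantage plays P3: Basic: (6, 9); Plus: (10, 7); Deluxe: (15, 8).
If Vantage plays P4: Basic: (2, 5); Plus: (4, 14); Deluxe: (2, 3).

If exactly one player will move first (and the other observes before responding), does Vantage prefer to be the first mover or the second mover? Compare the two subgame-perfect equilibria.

If Vantage leads: Wexler's best replies are P1→Deluxe, P2→Basic, P3→Basic, P4→Plus; Vantage's induced payoffs 13, 11, 6, 4; outcome (P1, Deluxe), payoffs (13, 9).
If Wexler leads: Vantage's best replies are Basic→P2, Plus→P3, Deluxe→P3; Wexler's induced payoffs 14, 7, 8; outcome (P2, Basic), payoffs (11, 14).
Vantage gets 13 moving first and 11 moving second, so Vantage prefers to move first.

first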